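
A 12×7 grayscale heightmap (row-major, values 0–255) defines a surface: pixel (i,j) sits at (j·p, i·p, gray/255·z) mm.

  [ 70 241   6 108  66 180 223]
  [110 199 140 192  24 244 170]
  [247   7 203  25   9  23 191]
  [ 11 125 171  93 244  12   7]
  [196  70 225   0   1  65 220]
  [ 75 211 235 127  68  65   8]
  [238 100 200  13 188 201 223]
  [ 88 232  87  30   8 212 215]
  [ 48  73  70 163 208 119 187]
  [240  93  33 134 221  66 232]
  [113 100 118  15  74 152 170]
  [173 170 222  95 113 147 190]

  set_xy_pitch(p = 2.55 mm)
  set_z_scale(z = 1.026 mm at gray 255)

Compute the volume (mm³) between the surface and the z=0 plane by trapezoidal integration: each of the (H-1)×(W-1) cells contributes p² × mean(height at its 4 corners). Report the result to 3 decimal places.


209.840

height_mm = gray/255 × 1.026; cell vol = 2.55² × mean(4 corners)
unit = 2.55² × 1.026 / (4×255) = 0.00654075 mm³ per gray-sum
row 0: Σ corner-gray over 6 cells = 3373  → 22.0619
row 1: Σ corner-gray over 6 cells = 2850  → 18.6411
row 2: Σ corner-gray over 6 cells = 2280  → 14.9129
row 3: Σ corner-gray over 6 cells = 2446  → 15.9987
row 4: Σ corner-gray over 6 cells = 2633  → 17.2218
row 5: Σ corner-gray over 6 cells = 3360  → 21.9769
row 6: Σ corner-gray over 6 cells = 3306  → 21.6237
row 7: Σ corner-gray over 6 cells = 2942  → 19.2429
row 8: Σ corner-gray over 6 cells = 3067  → 20.0605
row 9: Σ corner-gray over 6 cells = 2767  → 18.0983
row 10: Σ corner-gray over 6 cells = 3058  → 20.0016
Σ rows: total corner-gray = 32082  → 209.8403 mm³


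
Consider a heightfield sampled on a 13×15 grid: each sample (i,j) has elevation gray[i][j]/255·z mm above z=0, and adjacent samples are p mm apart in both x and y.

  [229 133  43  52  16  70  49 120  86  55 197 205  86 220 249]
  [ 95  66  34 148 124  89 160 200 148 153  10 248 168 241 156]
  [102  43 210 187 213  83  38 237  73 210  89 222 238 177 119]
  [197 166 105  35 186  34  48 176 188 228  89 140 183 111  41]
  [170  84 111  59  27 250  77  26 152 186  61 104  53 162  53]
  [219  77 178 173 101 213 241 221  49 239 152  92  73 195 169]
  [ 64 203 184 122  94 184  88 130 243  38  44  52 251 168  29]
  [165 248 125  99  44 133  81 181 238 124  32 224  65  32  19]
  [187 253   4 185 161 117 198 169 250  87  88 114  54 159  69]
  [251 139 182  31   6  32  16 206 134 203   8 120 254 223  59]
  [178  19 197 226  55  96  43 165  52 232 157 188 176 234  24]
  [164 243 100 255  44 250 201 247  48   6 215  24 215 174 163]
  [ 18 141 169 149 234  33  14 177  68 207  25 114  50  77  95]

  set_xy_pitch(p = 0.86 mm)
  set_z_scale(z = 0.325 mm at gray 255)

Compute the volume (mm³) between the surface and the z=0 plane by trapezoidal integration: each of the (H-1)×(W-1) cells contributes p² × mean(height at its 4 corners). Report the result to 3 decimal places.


height_mm = gray/255 × 0.325; cell vol = 0.86² × mean(4 corners)
unit = 0.86² × 0.325 / (4×255) = 0.000235657 mm³ per gray-sum
row 0: Σ corner-gray over 14 cells = 6971  → 1.6428
row 1: Σ corner-gray over 14 cells = 8090  → 1.9065
row 2: Σ corner-gray over 14 cells = 7877  → 1.8563
row 3: Σ corner-gray over 14 cells = 6543  → 1.5419
row 4: Σ corner-gray over 14 cells = 7323  → 1.7257
row 5: Σ corner-gray over 14 cells = 8091  → 1.9067
row 6: Σ corner-gray over 14 cells = 7131  → 1.6805
row 7: Σ corner-gray over 14 cells = 7370  → 1.7368
row 8: Σ corner-gray over 14 cells = 7352  → 1.7325
row 9: Σ corner-gray over 14 cells = 7300  → 1.7203
row 10: Σ corner-gray over 14 cells = 8253  → 1.9449
row 11: Σ corner-gray over 14 cells = 7400  → 1.7439
Σ rows: total corner-gray = 89701  → 21.1387 mm³

21.139


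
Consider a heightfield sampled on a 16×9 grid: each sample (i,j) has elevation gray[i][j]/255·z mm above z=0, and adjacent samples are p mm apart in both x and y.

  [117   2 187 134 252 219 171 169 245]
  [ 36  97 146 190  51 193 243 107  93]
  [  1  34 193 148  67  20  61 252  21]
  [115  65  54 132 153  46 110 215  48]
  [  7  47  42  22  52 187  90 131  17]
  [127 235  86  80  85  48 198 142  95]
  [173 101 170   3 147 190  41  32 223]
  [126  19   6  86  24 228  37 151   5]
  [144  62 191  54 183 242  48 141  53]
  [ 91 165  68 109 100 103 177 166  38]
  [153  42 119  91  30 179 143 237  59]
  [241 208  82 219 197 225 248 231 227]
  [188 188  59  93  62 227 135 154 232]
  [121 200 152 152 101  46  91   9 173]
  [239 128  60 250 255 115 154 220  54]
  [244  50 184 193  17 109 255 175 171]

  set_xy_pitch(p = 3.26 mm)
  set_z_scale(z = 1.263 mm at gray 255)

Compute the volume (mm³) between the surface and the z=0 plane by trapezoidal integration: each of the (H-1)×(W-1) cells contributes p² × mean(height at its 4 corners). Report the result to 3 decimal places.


height_mm = gray/255 × 1.263; cell vol = 3.26² × mean(4 corners)
unit = 3.26² × 1.263 / (4×255) = 0.0131595 mm³ per gray-sum
row 0: Σ corner-gray over 8 cells = 4813  → 63.3365
row 1: Σ corner-gray over 8 cells = 3755  → 49.4138
row 2: Σ corner-gray over 8 cells = 3285  → 43.2289
row 3: Σ corner-gray over 8 cells = 2879  → 37.8861
row 4: Σ corner-gray over 8 cells = 3136  → 41.2681
row 5: Σ corner-gray over 8 cells = 3734  → 49.1375
row 6: Σ corner-gray over 8 cells = 2997  → 39.4389
row 7: Σ corner-gray over 8 cells = 3272  → 43.0578
row 8: Σ corner-gray over 8 cells = 3944  → 51.9009
row 9: Σ corner-gray over 8 cells = 3799  → 49.9928
row 10: Σ corner-gray over 8 cells = 5182  → 68.1924
row 11: Σ corner-gray over 8 cells = 5544  → 72.9561
row 12: Σ corner-gray over 8 cells = 4052  → 53.3222
row 13: Σ corner-gray over 8 cells = 4453  → 58.5991
row 14: Σ corner-gray over 8 cells = 5038  → 66.2974
Σ rows: total corner-gray = 59883  → 788.0285 mm³

788.029


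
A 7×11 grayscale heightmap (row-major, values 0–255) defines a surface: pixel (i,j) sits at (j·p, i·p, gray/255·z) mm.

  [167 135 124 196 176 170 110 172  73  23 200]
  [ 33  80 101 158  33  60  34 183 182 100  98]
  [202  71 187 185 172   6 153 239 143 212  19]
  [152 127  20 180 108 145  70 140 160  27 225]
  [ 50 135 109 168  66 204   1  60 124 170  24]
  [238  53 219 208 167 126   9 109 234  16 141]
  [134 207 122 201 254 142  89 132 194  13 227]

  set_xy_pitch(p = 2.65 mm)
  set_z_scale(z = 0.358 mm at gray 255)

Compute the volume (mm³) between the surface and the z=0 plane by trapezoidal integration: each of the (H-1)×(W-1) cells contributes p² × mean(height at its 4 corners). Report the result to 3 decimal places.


73.879

height_mm = gray/255 × 0.358; cell vol = 2.65² × mean(4 corners)
unit = 2.65² × 0.358 / (4×255) = 0.00246476 mm³ per gray-sum
row 0: Σ corner-gray over 10 cells = 4718  → 11.6287
row 1: Σ corner-gray over 10 cells = 4950  → 12.2006
row 2: Σ corner-gray over 10 cells = 5288  → 13.0336
row 3: Σ corner-gray over 10 cells = 4479  → 11.0397
row 4: Σ corner-gray over 10 cells = 4809  → 11.8530
row 5: Σ corner-gray over 10 cells = 5730  → 14.1231
Σ rows: total corner-gray = 29974  → 73.8787 mm³


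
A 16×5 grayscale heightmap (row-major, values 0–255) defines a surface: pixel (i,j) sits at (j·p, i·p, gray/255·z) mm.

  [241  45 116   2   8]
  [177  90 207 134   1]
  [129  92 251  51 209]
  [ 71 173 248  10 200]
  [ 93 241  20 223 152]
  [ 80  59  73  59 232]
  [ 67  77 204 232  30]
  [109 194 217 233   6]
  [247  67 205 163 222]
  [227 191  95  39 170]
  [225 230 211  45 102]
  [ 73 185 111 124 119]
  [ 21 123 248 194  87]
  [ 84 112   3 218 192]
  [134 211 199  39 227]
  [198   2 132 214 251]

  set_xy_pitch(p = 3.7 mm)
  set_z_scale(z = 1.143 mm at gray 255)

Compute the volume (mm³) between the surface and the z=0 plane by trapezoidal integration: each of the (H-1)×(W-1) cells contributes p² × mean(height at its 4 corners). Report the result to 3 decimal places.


height_mm = gray/255 × 1.143; cell vol = 3.7² × mean(4 corners)
unit = 3.7² × 1.143 / (4×255) = 0.0153409 mm³ per gray-sum
row 0: Σ corner-gray over 4 cells = 1615  → 24.7755
row 1: Σ corner-gray over 4 cells = 2166  → 33.2283
row 2: Σ corner-gray over 4 cells = 2259  → 34.6550
row 3: Σ corner-gray over 4 cells = 2346  → 35.9896
row 4: Σ corner-gray over 4 cells = 1907  → 29.2550
row 5: Σ corner-gray over 4 cells = 1817  → 27.8743
row 6: Σ corner-gray over 4 cells = 2526  → 38.7510
row 7: Σ corner-gray over 4 cells = 2742  → 42.0646
row 8: Σ corner-gray over 4 cells = 2386  → 36.6033
row 9: Σ corner-gray over 4 cells = 2346  → 35.9896
row 10: Σ corner-gray over 4 cells = 2331  → 35.7595
row 11: Σ corner-gray over 4 cells = 2270  → 34.8237
row 12: Σ corner-gray over 4 cells = 2180  → 33.4431
row 13: Σ corner-gray over 4 cells = 2201  → 33.7652
row 14: Σ corner-gray over 4 cells = 2404  → 36.8794
Σ rows: total corner-gray = 33496  → 513.8572 mm³

513.857


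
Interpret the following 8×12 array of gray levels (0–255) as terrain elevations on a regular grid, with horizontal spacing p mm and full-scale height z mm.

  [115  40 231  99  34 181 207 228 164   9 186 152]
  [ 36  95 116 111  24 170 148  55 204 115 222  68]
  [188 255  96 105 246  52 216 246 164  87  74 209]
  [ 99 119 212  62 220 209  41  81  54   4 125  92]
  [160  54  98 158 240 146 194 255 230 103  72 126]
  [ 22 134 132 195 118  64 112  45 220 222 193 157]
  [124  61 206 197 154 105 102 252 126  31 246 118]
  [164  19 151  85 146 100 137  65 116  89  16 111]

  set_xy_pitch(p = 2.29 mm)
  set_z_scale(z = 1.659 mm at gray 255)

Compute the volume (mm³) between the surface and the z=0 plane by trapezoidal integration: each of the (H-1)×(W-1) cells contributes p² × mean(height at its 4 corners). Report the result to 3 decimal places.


height_mm = gray/255 × 1.659; cell vol = 2.29² × mean(4 corners)
unit = 2.29² × 1.659 / (4×255) = 0.00852937 mm³ per gray-sum
row 0: Σ corner-gray over 11 cells = 5649  → 48.1824
row 1: Σ corner-gray over 11 cells = 6103  → 52.0548
row 2: Σ corner-gray over 11 cells = 5924  → 50.5280
row 3: Σ corner-gray over 11 cells = 5831  → 49.7348
row 4: Σ corner-gray over 11 cells = 6435  → 54.8865
row 5: Σ corner-gray over 11 cells = 6251  → 53.3171
row 6: Σ corner-gray over 11 cells = 5325  → 45.4189
Σ rows: total corner-gray = 41518  → 354.1226 mm³

354.123


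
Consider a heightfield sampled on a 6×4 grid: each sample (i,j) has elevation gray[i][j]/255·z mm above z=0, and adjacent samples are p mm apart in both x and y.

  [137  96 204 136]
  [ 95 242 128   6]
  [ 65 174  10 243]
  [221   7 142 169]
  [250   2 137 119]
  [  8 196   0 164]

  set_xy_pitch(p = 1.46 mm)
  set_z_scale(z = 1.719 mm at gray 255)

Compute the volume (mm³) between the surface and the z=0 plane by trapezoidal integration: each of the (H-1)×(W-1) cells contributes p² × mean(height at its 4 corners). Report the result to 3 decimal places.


height_mm = gray/255 × 1.719; cell vol = 1.46² × mean(4 corners)
unit = 1.46² × 1.719 / (4×255) = 0.00359237 mm³ per gray-sum
row 0: Σ corner-gray over 3 cells = 1714  → 6.1573
row 1: Σ corner-gray over 3 cells = 1517  → 5.4496
row 2: Σ corner-gray over 3 cells = 1364  → 4.9000
row 3: Σ corner-gray over 3 cells = 1335  → 4.7958
row 4: Σ corner-gray over 3 cells = 1211  → 4.3504
Σ rows: total corner-gray = 7141  → 25.6531 mm³

25.653


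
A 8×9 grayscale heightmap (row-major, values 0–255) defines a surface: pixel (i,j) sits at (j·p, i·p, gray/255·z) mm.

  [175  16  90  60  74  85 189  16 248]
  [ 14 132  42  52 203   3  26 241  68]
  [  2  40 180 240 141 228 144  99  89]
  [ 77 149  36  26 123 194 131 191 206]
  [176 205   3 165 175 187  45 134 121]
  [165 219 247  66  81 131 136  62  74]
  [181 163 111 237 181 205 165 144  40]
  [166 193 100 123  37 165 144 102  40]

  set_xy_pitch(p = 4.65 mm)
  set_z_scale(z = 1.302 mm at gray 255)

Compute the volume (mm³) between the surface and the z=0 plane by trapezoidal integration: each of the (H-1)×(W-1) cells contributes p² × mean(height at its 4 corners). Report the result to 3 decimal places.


height_mm = gray/255 × 1.302; cell vol = 4.65² × mean(4 corners)
unit = 4.65² × 1.302 / (4×255) = 0.0276005 mm³ per gray-sum
row 0: Σ corner-gray over 8 cells = 2963  → 81.7802
row 1: Σ corner-gray over 8 cells = 3715  → 102.5358
row 2: Σ corner-gray over 8 cells = 4218  → 116.4188
row 3: Σ corner-gray over 8 cells = 4108  → 113.3828
row 4: Σ corner-gray over 8 cells = 4248  → 117.2469
row 5: Σ corner-gray over 8 cells = 4756  → 131.2679
row 6: Σ corner-gray over 8 cells = 4567  → 126.0514
Σ rows: total corner-gray = 28575  → 788.6839 mm³

788.684


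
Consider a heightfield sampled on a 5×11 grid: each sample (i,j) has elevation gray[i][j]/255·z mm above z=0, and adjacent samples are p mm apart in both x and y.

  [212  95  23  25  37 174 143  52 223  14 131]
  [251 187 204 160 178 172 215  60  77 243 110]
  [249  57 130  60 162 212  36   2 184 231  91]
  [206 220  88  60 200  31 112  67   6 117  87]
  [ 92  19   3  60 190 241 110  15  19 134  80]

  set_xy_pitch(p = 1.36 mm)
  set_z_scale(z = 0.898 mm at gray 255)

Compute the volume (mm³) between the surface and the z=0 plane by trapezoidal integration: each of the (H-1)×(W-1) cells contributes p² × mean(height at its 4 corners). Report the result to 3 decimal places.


31.820

height_mm = gray/255 × 0.898; cell vol = 1.36² × mean(4 corners)
unit = 1.36² × 0.898 / (4×255) = 0.00162837 mm³ per gray-sum
row 0: Σ corner-gray over 10 cells = 5268  → 8.5783
row 1: Σ corner-gray over 10 cells = 5841  → 9.5113
row 2: Σ corner-gray over 10 cells = 4583  → 7.4628
row 3: Σ corner-gray over 10 cells = 3849  → 6.2676
Σ rows: total corner-gray = 19541  → 31.8200 mm³


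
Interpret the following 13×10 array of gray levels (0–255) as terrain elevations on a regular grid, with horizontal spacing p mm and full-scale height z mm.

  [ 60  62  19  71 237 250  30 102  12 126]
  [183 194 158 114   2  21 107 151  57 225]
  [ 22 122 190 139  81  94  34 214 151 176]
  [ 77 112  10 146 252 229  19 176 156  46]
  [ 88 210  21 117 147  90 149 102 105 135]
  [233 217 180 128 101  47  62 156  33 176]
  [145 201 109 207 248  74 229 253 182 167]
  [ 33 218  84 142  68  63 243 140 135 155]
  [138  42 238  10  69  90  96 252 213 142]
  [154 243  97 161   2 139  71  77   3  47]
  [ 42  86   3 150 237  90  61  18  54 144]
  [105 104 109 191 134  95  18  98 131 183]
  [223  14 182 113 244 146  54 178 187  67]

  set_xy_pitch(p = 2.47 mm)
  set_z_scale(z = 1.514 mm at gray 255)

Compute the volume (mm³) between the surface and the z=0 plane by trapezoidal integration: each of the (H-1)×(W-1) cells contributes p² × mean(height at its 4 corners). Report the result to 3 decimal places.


479.931

height_mm = gray/255 × 1.514; cell vol = 2.47² × mean(4 corners)
unit = 2.47² × 1.514 / (4×255) = 0.00905565 mm³ per gray-sum
row 0: Σ corner-gray over 9 cells = 3768  → 34.1217
row 1: Σ corner-gray over 9 cells = 4264  → 38.6133
row 2: Σ corner-gray over 9 cells = 4571  → 41.3934
row 3: Σ corner-gray over 9 cells = 4428  → 40.0984
row 4: Σ corner-gray over 9 cells = 4362  → 39.5007
row 5: Σ corner-gray over 9 cells = 5575  → 50.4852
row 6: Σ corner-gray over 9 cells = 5692  → 51.5448
row 7: Σ corner-gray over 9 cells = 4674  → 42.3261
row 8: Σ corner-gray over 9 cells = 4087  → 37.0104
row 9: Σ corner-gray over 9 cells = 3371  → 30.5266
row 10: Σ corner-gray over 9 cells = 3632  → 32.8901
row 11: Σ corner-gray over 9 cells = 4574  → 41.4205
Σ rows: total corner-gray = 52998  → 479.9313 mm³


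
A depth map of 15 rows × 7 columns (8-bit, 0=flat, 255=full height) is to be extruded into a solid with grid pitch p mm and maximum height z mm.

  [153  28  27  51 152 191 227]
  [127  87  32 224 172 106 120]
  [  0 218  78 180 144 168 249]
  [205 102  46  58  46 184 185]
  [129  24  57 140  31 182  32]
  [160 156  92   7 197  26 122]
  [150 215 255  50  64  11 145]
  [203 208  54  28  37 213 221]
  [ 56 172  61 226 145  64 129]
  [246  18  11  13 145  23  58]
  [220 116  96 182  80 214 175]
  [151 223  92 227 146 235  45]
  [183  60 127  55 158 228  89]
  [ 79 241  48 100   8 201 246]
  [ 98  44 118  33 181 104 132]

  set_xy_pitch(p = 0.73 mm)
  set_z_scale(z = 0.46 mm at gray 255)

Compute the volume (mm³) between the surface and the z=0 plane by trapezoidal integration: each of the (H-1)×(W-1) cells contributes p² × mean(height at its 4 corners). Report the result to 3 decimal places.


height_mm = gray/255 × 0.46; cell vol = 0.73² × mean(4 corners)
unit = 0.73² × 0.46 / (4×255) = 0.000240327 mm³ per gray-sum
row 0: Σ corner-gray over 6 cells = 2767  → 0.6650
row 1: Σ corner-gray over 6 cells = 3314  → 0.7964
row 2: Σ corner-gray over 6 cells = 3087  → 0.7419
row 3: Σ corner-gray over 6 cells = 2291  → 0.5506
row 4: Σ corner-gray over 6 cells = 2267  → 0.5448
row 5: Σ corner-gray over 6 cells = 2723  → 0.6544
row 6: Σ corner-gray over 6 cells = 2989  → 0.7183
row 7: Σ corner-gray over 6 cells = 3025  → 0.7270
row 8: Σ corner-gray over 6 cells = 2245  → 0.5395
row 9: Σ corner-gray over 6 cells = 2495  → 0.5996
row 10: Σ corner-gray over 6 cells = 3813  → 0.9164
row 11: Σ corner-gray over 6 cells = 3570  → 0.8580
row 12: Σ corner-gray over 6 cells = 3049  → 0.7328
row 13: Σ corner-gray over 6 cells = 2711  → 0.6515
Σ rows: total corner-gray = 40346  → 9.6963 mm³

9.696


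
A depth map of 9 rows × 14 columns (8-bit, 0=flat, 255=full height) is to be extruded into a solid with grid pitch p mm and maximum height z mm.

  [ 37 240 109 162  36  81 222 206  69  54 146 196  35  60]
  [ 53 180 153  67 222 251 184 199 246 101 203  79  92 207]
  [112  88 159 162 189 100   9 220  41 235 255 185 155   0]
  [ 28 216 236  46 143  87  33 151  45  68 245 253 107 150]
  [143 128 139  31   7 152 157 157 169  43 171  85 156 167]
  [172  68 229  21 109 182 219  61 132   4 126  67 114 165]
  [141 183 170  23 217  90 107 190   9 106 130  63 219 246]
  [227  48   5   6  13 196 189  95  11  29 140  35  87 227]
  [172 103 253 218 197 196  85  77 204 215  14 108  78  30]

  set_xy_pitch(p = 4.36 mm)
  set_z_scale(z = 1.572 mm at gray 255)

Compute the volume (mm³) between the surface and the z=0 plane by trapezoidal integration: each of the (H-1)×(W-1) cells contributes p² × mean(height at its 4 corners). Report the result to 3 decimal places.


1551.430

height_mm = gray/255 × 1.572; cell vol = 4.36² × mean(4 corners)
unit = 4.36² × 1.572 / (4×255) = 0.0292971 mm³ per gray-sum
row 0: Σ corner-gray over 13 cells = 7423  → 217.4727
row 1: Σ corner-gray over 13 cells = 7922  → 232.0920
row 2: Σ corner-gray over 13 cells = 7146  → 209.3574
row 3: Σ corner-gray over 13 cells = 6538  → 191.5448
row 4: Σ corner-gray over 13 cells = 6101  → 178.7419
row 5: Σ corner-gray over 13 cells = 6402  → 187.5603
row 6: Σ corner-gray over 13 cells = 5563  → 162.9800
row 7: Σ corner-gray over 13 cells = 5860  → 171.6813
Σ rows: total corner-gray = 52955  → 1551.4305 mm³


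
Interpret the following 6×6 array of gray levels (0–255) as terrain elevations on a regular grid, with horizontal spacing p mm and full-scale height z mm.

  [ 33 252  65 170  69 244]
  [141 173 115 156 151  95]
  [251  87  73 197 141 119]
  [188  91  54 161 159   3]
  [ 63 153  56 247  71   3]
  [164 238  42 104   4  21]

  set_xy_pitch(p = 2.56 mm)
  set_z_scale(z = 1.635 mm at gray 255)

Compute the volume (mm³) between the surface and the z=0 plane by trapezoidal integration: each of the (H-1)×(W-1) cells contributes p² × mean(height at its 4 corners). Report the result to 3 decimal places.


height_mm = gray/255 × 1.635; cell vol = 2.56² × mean(4 corners)
unit = 2.56² × 1.635 / (4×255) = 0.010505 mm³ per gray-sum
row 0: Σ corner-gray over 5 cells = 2815  → 29.5717
row 1: Σ corner-gray over 5 cells = 2792  → 29.3301
row 2: Σ corner-gray over 5 cells = 2487  → 26.1260
row 3: Σ corner-gray over 5 cells = 2241  → 23.5418
row 4: Σ corner-gray over 5 cells = 2081  → 21.8610
Σ rows: total corner-gray = 12416  → 130.4305 mm³

130.431


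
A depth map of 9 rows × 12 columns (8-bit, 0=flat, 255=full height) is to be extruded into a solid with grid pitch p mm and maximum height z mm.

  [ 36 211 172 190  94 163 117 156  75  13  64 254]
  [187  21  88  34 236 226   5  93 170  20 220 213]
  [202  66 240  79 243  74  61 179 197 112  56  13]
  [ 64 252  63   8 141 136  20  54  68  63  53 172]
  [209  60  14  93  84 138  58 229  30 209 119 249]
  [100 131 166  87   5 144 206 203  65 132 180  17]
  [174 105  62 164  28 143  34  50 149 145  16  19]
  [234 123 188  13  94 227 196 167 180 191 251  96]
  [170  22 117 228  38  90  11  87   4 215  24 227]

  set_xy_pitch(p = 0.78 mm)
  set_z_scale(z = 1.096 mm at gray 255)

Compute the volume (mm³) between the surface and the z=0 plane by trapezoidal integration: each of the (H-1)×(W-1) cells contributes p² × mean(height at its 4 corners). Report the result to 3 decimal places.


height_mm = gray/255 × 1.096; cell vol = 0.78² × mean(4 corners)
unit = 0.78² × 1.096 / (4×255) = 0.000653732 mm³ per gray-sum
row 0: Σ corner-gray over 11 cells = 5426  → 3.5471
row 1: Σ corner-gray over 11 cells = 5455  → 3.5661
row 2: Σ corner-gray over 11 cells = 4781  → 3.1255
row 3: Σ corner-gray over 11 cells = 4478  → 2.9274
row 4: Σ corner-gray over 11 cells = 5281  → 3.4524
row 5: Σ corner-gray over 11 cells = 4740  → 3.0987
row 6: Σ corner-gray over 11 cells = 5575  → 3.6446
row 7: Σ corner-gray over 11 cells = 5659  → 3.6995
Σ rows: total corner-gray = 41395  → 27.0612 mm³

27.061


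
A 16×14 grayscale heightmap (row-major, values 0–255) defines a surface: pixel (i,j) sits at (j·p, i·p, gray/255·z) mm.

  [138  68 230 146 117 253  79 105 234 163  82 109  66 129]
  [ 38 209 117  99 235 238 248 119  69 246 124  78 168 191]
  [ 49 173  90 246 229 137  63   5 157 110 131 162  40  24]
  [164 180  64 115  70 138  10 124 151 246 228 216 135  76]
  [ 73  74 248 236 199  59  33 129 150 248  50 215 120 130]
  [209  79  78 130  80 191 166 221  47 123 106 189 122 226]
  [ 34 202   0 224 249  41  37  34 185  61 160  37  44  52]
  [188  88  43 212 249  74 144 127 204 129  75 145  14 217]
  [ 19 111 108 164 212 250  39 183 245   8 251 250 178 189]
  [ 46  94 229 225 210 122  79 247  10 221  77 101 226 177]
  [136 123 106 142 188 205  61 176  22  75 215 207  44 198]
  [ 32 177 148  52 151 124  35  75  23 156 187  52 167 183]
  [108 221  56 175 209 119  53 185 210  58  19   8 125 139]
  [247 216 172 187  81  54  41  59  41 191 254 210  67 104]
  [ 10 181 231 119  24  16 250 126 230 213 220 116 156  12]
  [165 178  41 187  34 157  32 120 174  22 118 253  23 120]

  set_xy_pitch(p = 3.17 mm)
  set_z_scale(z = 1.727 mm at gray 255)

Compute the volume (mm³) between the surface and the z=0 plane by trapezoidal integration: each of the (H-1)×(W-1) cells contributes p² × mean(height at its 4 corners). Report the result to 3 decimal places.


1779.954

height_mm = gray/255 × 1.727; cell vol = 3.17² × mean(4 corners)
unit = 3.17² × 1.727 / (4×255) = 0.0170142 mm³ per gray-sum
row 0: Σ corner-gray over 13 cells = 7700  → 131.0091
row 1: Σ corner-gray over 13 cells = 7288  → 123.9992
row 2: Σ corner-gray over 13 cells = 6753  → 114.8967
row 3: Σ corner-gray over 13 cells = 7319  → 124.5267
row 4: Σ corner-gray over 13 cells = 7224  → 122.9103
row 5: Σ corner-gray over 13 cells = 6133  → 104.3479
row 6: Σ corner-gray over 13 cells = 6047  → 102.8847
row 7: Σ corner-gray over 13 cells = 7619  → 129.6309
row 8: Σ corner-gray over 13 cells = 8111  → 138.0019
row 9: Σ corner-gray over 13 cells = 7367  → 125.3434
row 10: Σ corner-gray over 13 cells = 6371  → 108.3973
row 11: Σ corner-gray over 13 cells = 6032  → 102.6295
row 12: Σ corner-gray over 13 cells = 6620  → 112.6338
row 13: Σ corner-gray over 13 cells = 7283  → 123.9142
row 14: Σ corner-gray over 13 cells = 6749  → 114.8286
Σ rows: total corner-gray = 104616  → 1779.9541 mm³


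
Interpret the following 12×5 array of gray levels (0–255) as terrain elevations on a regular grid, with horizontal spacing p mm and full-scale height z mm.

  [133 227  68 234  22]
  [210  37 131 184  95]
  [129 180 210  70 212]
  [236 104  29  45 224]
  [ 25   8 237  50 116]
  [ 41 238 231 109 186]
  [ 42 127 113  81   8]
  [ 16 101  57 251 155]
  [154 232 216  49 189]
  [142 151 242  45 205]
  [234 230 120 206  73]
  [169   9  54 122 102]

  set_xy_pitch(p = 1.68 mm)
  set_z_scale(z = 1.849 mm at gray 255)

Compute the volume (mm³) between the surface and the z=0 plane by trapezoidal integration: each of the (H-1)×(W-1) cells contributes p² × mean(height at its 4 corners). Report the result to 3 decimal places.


120.611

height_mm = gray/255 × 1.849; cell vol = 1.68² × mean(4 corners)
unit = 1.68² × 1.849 / (4×255) = 0.00511629 mm³ per gray-sum
row 0: Σ corner-gray over 4 cells = 2222  → 11.3684
row 1: Σ corner-gray over 4 cells = 2270  → 11.6140
row 2: Σ corner-gray over 4 cells = 2077  → 10.6265
row 3: Σ corner-gray over 4 cells = 1547  → 7.9149
row 4: Σ corner-gray over 4 cells = 2114  → 10.8158
row 5: Σ corner-gray over 4 cells = 2075  → 10.6163
row 6: Σ corner-gray over 4 cells = 1681  → 8.6005
row 7: Σ corner-gray over 4 cells = 2326  → 11.9005
row 8: Σ corner-gray over 4 cells = 2560  → 13.0977
row 9: Σ corner-gray over 4 cells = 2642  → 13.5172
row 10: Σ corner-gray over 4 cells = 2060  → 10.5396
Σ rows: total corner-gray = 23574  → 120.6115 mm³


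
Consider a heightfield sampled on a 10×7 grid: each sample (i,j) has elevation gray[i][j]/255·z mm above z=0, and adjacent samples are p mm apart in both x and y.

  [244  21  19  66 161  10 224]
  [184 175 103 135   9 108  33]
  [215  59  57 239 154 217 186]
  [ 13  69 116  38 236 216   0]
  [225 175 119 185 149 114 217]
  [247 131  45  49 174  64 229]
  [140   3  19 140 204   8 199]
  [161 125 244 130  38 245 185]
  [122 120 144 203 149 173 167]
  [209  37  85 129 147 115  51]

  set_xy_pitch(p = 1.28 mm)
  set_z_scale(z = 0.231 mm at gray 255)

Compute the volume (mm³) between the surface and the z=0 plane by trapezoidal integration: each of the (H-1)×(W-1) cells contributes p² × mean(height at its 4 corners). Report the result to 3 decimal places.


10.270

height_mm = gray/255 × 0.231; cell vol = 1.28² × mean(4 corners)
unit = 1.28² × 0.231 / (4×255) = 0.000371049 mm³ per gray-sum
row 0: Σ corner-gray over 6 cells = 2299  → 0.8530
row 1: Σ corner-gray over 6 cells = 3130  → 1.1614
row 2: Σ corner-gray over 6 cells = 3216  → 1.1933
row 3: Σ corner-gray over 6 cells = 3289  → 1.2204
row 4: Σ corner-gray over 6 cells = 3328  → 1.2349
row 5: Σ corner-gray over 6 cells = 2489  → 0.9235
row 6: Σ corner-gray over 6 cells = 2997  → 1.1120
row 7: Σ corner-gray over 6 cells = 3777  → 1.4015
row 8: Σ corner-gray over 6 cells = 3153  → 1.1699
Σ rows: total corner-gray = 27678  → 10.2699 mm³


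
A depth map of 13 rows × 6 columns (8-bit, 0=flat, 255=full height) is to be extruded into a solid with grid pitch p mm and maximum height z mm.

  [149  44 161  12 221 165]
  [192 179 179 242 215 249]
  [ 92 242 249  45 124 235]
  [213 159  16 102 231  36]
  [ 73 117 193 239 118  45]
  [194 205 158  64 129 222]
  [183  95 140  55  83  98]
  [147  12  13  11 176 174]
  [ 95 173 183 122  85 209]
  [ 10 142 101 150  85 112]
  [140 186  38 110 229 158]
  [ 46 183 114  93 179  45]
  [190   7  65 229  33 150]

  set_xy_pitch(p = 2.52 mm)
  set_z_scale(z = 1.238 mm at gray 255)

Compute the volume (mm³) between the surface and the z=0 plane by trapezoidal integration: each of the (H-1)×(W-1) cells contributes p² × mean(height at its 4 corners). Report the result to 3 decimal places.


height_mm = gray/255 × 1.238; cell vol = 2.52² × mean(4 corners)
unit = 2.52² × 1.238 / (4×255) = 0.00770764 mm³ per gray-sum
row 0: Σ corner-gray over 5 cells = 3261  → 25.1346
row 1: Σ corner-gray over 5 cells = 3718  → 28.6570
row 2: Σ corner-gray over 5 cells = 2912  → 22.4447
row 3: Σ corner-gray over 5 cells = 2717  → 20.9417
row 4: Σ corner-gray over 5 cells = 2980  → 22.9688
row 5: Σ corner-gray over 5 cells = 2555  → 19.6930
row 6: Σ corner-gray over 5 cells = 1772  → 13.6579
row 7: Σ corner-gray over 5 cells = 2175  → 16.7641
row 8: Σ corner-gray over 5 cells = 2508  → 19.3308
row 9: Σ corner-gray over 5 cells = 2502  → 19.2845
row 10: Σ corner-gray over 5 cells = 2653  → 20.4484
row 11: Σ corner-gray over 5 cells = 2237  → 17.2420
Σ rows: total corner-gray = 31990  → 246.5675 mm³

246.567


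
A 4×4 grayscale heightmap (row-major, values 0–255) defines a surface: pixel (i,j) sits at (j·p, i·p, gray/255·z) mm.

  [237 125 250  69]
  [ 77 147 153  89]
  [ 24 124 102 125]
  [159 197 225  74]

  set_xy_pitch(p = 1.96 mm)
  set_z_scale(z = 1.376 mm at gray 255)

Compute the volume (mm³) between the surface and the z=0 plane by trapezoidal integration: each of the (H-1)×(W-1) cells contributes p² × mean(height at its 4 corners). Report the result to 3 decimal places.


height_mm = gray/255 × 1.376; cell vol = 1.96² × mean(4 corners)
unit = 1.96² × 1.376 / (4×255) = 0.00518239 mm³ per gray-sum
row 0: Σ corner-gray over 3 cells = 1822  → 9.4423
row 1: Σ corner-gray over 3 cells = 1367  → 7.0843
row 2: Σ corner-gray over 3 cells = 1678  → 8.6961
Σ rows: total corner-gray = 4867  → 25.2227 mm³

25.223


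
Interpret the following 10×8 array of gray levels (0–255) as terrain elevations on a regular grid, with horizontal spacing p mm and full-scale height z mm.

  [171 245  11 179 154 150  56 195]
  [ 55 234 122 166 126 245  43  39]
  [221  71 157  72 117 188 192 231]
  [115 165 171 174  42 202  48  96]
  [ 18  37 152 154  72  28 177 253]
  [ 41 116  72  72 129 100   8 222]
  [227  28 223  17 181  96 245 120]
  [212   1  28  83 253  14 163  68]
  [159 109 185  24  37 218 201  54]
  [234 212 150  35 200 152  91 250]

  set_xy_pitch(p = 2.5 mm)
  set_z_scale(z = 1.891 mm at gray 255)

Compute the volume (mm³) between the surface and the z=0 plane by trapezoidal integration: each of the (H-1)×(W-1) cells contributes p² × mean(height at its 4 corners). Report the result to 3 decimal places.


363.994

height_mm = gray/255 × 1.891; cell vol = 2.5² × mean(4 corners)
unit = 2.5² × 1.891 / (4×255) = 0.011587 mm³ per gray-sum
row 0: Σ corner-gray over 7 cells = 3922  → 45.4443
row 1: Σ corner-gray over 7 cells = 4012  → 46.4871
row 2: Σ corner-gray over 7 cells = 3861  → 44.7374
row 3: Σ corner-gray over 7 cells = 3326  → 38.5384
row 4: Σ corner-gray over 7 cells = 2768  → 32.0728
row 5: Σ corner-gray over 7 cells = 3184  → 36.8930
row 6: Σ corner-gray over 7 cells = 3291  → 38.1328
row 7: Σ corner-gray over 7 cells = 3125  → 36.2094
row 8: Σ corner-gray over 7 cells = 3925  → 45.4790
Σ rows: total corner-gray = 31414  → 363.9943 mm³


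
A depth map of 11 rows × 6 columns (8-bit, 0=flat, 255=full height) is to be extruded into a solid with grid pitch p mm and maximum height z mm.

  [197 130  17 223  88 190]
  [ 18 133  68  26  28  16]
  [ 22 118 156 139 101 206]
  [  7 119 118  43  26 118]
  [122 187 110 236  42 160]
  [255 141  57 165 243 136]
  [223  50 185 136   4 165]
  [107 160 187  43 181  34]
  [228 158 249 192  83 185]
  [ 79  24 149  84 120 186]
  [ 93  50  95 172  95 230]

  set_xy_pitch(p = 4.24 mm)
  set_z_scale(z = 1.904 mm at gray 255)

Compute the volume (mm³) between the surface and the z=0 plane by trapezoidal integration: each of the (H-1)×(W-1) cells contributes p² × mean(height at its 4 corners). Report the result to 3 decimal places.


height_mm = gray/255 × 1.904; cell vol = 4.24² × mean(4 corners)
unit = 4.24² × 1.904 / (4×255) = 0.0335582 mm³ per gray-sum
row 0: Σ corner-gray over 5 cells = 1847  → 61.9820
row 1: Σ corner-gray over 5 cells = 1800  → 60.4047
row 2: Σ corner-gray over 5 cells = 1993  → 66.8815
row 3: Σ corner-gray over 5 cells = 2169  → 72.7877
row 4: Σ corner-gray over 5 cells = 3035  → 101.8491
row 5: Σ corner-gray over 5 cells = 2741  → 91.9830
row 6: Σ corner-gray over 5 cells = 2421  → 81.2444
row 7: Σ corner-gray over 5 cells = 3060  → 102.6881
row 8: Σ corner-gray over 5 cells = 2796  → 93.8287
row 9: Σ corner-gray over 5 cells = 2166  → 72.6870
Σ rows: total corner-gray = 24028  → 806.3361 mm³

806.336


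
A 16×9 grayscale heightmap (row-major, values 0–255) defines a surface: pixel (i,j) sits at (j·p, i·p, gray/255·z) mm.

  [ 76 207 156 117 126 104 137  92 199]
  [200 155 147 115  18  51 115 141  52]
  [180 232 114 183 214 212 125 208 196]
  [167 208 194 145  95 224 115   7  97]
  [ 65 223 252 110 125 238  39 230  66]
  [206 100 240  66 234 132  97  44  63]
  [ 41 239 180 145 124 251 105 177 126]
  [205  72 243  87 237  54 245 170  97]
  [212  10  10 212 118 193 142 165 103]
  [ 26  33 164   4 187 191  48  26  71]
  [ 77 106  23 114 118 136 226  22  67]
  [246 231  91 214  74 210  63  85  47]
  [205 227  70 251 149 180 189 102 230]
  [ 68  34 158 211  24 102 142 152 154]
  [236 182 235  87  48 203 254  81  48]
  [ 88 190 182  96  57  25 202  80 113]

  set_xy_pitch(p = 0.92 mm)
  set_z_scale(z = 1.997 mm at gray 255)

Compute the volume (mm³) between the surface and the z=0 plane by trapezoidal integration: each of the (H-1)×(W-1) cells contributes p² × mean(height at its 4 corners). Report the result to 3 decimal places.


109.728

height_mm = gray/255 × 1.997; cell vol = 0.92² × mean(4 corners)
unit = 0.92² × 1.997 / (4×255) = 0.00165712 mm³ per gray-sum
row 0: Σ corner-gray over 8 cells = 3889  → 6.4445
row 1: Σ corner-gray over 8 cells = 4688  → 7.7686
row 2: Σ corner-gray over 8 cells = 5192  → 8.6038
row 3: Σ corner-gray over 8 cells = 4805  → 7.9625
row 4: Σ corner-gray over 8 cells = 4660  → 7.7222
row 5: Σ corner-gray over 8 cells = 4704  → 7.7951
row 6: Σ corner-gray over 8 cells = 5127  → 8.4960
row 7: Σ corner-gray over 8 cells = 4533  → 7.5117
row 8: Σ corner-gray over 8 cells = 3418  → 5.6640
row 9: Σ corner-gray over 8 cells = 3037  → 5.0327
row 10: Σ corner-gray over 8 cells = 3863  → 6.4014
row 11: Σ corner-gray over 8 cells = 5000  → 8.2856
row 12: Σ corner-gray over 8 cells = 4639  → 7.6874
row 13: Σ corner-gray over 8 cells = 4332  → 7.1786
row 14: Σ corner-gray over 8 cells = 4329  → 7.1737
Σ rows: total corner-gray = 66216  → 109.7278 mm³


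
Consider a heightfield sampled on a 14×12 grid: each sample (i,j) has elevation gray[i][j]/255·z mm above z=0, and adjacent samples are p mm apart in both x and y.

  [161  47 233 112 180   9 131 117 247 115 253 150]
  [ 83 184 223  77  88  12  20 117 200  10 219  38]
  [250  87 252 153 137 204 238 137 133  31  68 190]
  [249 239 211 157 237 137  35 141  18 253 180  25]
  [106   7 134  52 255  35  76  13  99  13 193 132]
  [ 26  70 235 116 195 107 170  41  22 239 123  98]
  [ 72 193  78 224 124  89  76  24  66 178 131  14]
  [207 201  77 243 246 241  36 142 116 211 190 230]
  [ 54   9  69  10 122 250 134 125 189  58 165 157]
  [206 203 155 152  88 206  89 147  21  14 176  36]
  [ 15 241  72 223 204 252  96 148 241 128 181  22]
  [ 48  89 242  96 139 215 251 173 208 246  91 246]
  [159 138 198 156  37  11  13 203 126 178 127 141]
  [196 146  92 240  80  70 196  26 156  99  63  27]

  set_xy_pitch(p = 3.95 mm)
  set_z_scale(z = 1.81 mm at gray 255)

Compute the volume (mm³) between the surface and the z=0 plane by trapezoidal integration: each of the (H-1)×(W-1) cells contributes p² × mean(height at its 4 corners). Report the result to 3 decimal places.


2129.169

height_mm = gray/255 × 1.81; cell vol = 3.95² × mean(4 corners)
unit = 3.95² × 1.81 / (4×255) = 0.0276868 mm³ per gray-sum
row 0: Σ corner-gray over 11 cells = 5620  → 155.5998
row 1: Σ corner-gray over 11 cells = 5741  → 158.9499
row 2: Σ corner-gray over 11 cells = 6810  → 188.5470
row 3: Σ corner-gray over 11 cells = 5482  → 151.7790
row 4: Σ corner-gray over 11 cells = 4752  → 131.5676
row 5: Σ corner-gray over 11 cells = 5212  → 144.3035
row 6: Σ corner-gray over 11 cells = 6295  → 174.2883
row 7: Σ corner-gray over 11 cells = 6316  → 174.8698
row 8: Σ corner-gray over 11 cells = 5217  → 144.4420
row 9: Σ corner-gray over 11 cells = 6353  → 175.8942
row 10: Σ corner-gray over 11 cells = 7403  → 204.9653
row 11: Σ corner-gray over 11 cells = 6468  → 179.0782
row 12: Σ corner-gray over 11 cells = 5233  → 144.8850
Σ rows: total corner-gray = 76902  → 2129.1695 mm³


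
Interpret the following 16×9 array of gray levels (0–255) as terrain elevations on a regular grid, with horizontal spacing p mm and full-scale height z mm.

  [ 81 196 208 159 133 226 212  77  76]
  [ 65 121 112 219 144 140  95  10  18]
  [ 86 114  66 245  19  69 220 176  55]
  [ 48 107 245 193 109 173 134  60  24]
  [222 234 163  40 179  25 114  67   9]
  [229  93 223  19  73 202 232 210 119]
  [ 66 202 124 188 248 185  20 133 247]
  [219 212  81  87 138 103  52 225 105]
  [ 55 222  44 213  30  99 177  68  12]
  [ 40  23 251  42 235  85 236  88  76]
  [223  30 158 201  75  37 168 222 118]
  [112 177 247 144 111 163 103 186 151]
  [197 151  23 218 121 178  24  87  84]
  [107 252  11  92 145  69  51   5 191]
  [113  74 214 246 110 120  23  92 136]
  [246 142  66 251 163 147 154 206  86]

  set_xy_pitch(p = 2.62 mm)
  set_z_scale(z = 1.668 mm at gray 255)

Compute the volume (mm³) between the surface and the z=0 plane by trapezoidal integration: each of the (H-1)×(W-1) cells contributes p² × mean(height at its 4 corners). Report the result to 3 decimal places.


702.244

height_mm = gray/255 × 1.668; cell vol = 2.62² × mean(4 corners)
unit = 2.62² × 1.668 / (4×255) = 0.0112253 mm³ per gray-sum
row 0: Σ corner-gray over 8 cells = 4344  → 48.7628
row 1: Σ corner-gray over 8 cells = 3724  → 41.8031
row 2: Σ corner-gray over 8 cells = 4073  → 45.7207
row 3: Σ corner-gray over 8 cells = 3989  → 44.7778
row 4: Σ corner-gray over 8 cells = 4327  → 48.5719
row 5: Σ corner-gray over 8 cells = 4965  → 55.7337
row 6: Σ corner-gray over 8 cells = 4633  → 52.0069
row 7: Σ corner-gray over 8 cells = 3893  → 43.7001
row 8: Σ corner-gray over 8 cells = 3809  → 42.7572
row 9: Σ corner-gray over 8 cells = 4159  → 46.6861
row 10: Σ corner-gray over 8 cells = 4648  → 52.1753
row 11: Σ corner-gray over 8 cells = 4410  → 49.5036
row 12: Σ corner-gray over 8 cells = 3433  → 38.5365
row 13: Σ corner-gray over 8 cells = 3555  → 39.9060
row 14: Σ corner-gray over 8 cells = 4597  → 51.6028
Σ rows: total corner-gray = 62559  → 702.2444 mm³


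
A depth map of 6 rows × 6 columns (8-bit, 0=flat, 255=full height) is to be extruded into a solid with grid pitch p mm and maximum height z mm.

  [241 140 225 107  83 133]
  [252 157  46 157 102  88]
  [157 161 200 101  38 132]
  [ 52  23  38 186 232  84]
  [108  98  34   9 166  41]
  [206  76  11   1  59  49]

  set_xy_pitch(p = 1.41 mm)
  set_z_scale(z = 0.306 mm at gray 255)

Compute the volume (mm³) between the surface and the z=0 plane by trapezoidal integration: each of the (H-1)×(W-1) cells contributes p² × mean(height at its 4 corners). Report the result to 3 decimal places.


6.473

height_mm = gray/255 × 0.306; cell vol = 1.41² × mean(4 corners)
unit = 1.41² × 0.306 / (4×255) = 0.00059643 mm³ per gray-sum
row 0: Σ corner-gray over 5 cells = 2748  → 1.6390
row 1: Σ corner-gray over 5 cells = 2553  → 1.5227
row 2: Σ corner-gray over 5 cells = 2383  → 1.4213
row 3: Σ corner-gray over 5 cells = 1857  → 1.1076
row 4: Σ corner-gray over 5 cells = 1312  → 0.7825
Σ rows: total corner-gray = 10853  → 6.4731 mm³


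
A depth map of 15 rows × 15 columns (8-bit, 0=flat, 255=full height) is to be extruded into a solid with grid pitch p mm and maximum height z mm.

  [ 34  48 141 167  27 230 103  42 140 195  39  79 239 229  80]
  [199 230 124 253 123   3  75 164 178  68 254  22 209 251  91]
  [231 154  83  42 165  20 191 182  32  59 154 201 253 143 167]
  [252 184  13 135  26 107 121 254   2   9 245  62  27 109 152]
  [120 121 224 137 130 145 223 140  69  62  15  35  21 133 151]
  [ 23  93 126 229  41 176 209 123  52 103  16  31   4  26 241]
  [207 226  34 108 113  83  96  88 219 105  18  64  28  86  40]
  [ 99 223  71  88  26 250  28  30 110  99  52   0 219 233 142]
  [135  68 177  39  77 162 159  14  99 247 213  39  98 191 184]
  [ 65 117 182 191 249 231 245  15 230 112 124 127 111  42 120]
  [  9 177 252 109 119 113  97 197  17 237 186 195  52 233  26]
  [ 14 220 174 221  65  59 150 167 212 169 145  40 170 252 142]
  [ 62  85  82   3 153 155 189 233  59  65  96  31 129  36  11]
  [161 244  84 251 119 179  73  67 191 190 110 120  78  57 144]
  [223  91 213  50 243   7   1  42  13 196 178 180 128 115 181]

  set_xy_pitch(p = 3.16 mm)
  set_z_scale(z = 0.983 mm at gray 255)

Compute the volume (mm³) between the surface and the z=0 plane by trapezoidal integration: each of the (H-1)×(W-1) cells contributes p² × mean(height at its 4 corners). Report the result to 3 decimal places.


934.064

height_mm = gray/255 × 0.983; cell vol = 3.16² × mean(4 corners)
unit = 3.16² × 0.983 / (4×255) = 0.00962338 mm³ per gray-sum
row 0: Σ corner-gray over 14 cells = 7670  → 73.8113
row 1: Σ corner-gray over 14 cells = 7954  → 76.5443
row 2: Σ corner-gray over 14 cells = 6748  → 64.9385
row 3: Σ corner-gray over 14 cells = 6173  → 59.4051
row 4: Σ corner-gray over 14 cells = 5903  → 56.8068
row 5: Σ corner-gray over 14 cells = 5505  → 52.9767
row 6: Σ corner-gray over 14 cells = 5882  → 56.6047
row 7: Σ corner-gray over 14 cells = 6584  → 63.3603
row 8: Σ corner-gray over 14 cells = 7622  → 73.3494
row 9: Σ corner-gray over 14 cells = 8140  → 78.3343
row 10: Σ corner-gray over 14 cells = 8247  → 79.3640
row 11: Σ corner-gray over 14 cells = 6949  → 66.8728
row 12: Σ corner-gray over 14 cells = 6536  → 62.8984
row 13: Σ corner-gray over 14 cells = 7149  → 68.7975
Σ rows: total corner-gray = 97062  → 934.0642 mm³
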